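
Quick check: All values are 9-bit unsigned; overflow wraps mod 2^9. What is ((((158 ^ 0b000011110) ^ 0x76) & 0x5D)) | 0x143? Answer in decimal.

343

158 = 010011110
0b000011110 = 000011110
→ ^ → 010000000 = 128
0x76 = 001110110
→ ^ → 011110110 = 246
0x5D = 001011101
→ & → 001010100 = 84
0x143 = 101000011
→ | → 101010111 = 343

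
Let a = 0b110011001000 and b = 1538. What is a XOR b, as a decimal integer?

2762

a = 110011001000
1538 = 011000000010
XOR → 101011001010 = 2762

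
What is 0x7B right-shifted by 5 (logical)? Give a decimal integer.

0x7B = 1111011
shift right by 5 → 0000011 = 3
(equivalently, floor(123 / 32))

3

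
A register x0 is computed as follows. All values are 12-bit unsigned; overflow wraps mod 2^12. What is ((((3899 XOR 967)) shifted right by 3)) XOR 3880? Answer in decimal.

3899 = 111100111011
967 = 001111000111
→ XOR → 110011111100 = 3324
→ shifted right by 3 → 000110011111 = 415
3880 = 111100101000
→ XOR → 111010110111 = 3767

3767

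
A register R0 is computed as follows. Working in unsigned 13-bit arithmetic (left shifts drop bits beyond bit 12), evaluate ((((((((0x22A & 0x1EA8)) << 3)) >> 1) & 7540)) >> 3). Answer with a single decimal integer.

0x22A = 0001000101010
0x1EA8 = 1111010101000
→ & → 0001000101000 = 552
→ << 3 (mod 2^13) → 1000101000000 = 4416
→ >> 1 → 0100010100000 = 2208
7540 = 1110101110100
→ & → 0100000100000 = 2080
→ >> 3 → 0000100000100 = 260

260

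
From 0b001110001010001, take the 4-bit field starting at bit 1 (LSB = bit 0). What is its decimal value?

8

v = 001110001010001
Shift right by 1: 00111000101000
Mask low 4 bits: 1000 = 8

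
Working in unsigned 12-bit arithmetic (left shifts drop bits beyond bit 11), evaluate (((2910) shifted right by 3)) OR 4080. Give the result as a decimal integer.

2910 = 101101011110
→ shifted right by 3 → 000101101011 = 363
4080 = 111111110000
→ OR → 111111111011 = 4091

4091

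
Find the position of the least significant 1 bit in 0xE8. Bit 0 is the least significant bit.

3

0xE8 = 11101000
Trailing zeros: 3, so the lowest set bit is bit 3 (value 8).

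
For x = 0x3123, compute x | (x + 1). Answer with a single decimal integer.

x = 11000100100011 = 12579
x + 1 = 11000100100100
OR    = 11000100100111 = 12583
(x | (x + 1) sets the lowest cleared bit.)

12583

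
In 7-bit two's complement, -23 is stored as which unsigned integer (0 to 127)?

23 in 7 bits: 0010111
Invert: 1101000
Add 1:  1101001 = 105
(Check: 2^7 - 23 = 128 - 23 = 105.)

105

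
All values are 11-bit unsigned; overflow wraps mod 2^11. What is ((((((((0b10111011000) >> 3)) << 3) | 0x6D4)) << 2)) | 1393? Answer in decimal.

0b10111011000 = 10111011000
→ >> 3 → 00010111011 = 187
→ << 3 (mod 2^11) → 10111011000 = 1496
0x6D4 = 11011010100
→ | → 11111011100 = 2012
→ << 2 (mod 2^11) → 11101110000 = 1904
1393 = 10101110001
→ | → 11101110001 = 1905

1905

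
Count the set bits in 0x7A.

5

0x7A = 1111010
Count the 1s: 1 + 1 + 1 + 1 + 1 = 5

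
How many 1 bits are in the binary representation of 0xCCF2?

0xCCF2 = 1100110011110010
Count the 1s: 1 + 1 + 1 + 1 + 1 + 1 + 1 + 1 + 1 = 9

9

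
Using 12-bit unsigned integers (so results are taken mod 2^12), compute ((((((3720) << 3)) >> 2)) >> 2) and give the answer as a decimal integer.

3720 = 111010001000
→ << 3 (mod 2^12) → 010001000000 = 1088
→ >> 2 → 000100010000 = 272
→ >> 2 → 000001000100 = 68

68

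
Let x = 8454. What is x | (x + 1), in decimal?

x = 10000100000110 = 8454
x + 1 = 10000100000111
OR    = 10000100000111 = 8455
(x | (x + 1) sets the lowest cleared bit.)

8455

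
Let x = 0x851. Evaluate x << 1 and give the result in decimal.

4258

0x851 = 0100001010001
shift left by 1 → 1000010100010 = 4258
(equivalently, 2129 × 2^1 = 2129 × 2)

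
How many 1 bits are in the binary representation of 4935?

4935 = 1001101000111
Count the 1s: 1 + 1 + 1 + 1 + 1 + 1 + 1 = 7

7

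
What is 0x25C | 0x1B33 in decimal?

0x25C = 0001001011100
0x1B33 = 1101100110011
 OR → 1101101111111 = 7039

7039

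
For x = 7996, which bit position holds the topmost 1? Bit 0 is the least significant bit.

7996 = 1111100111100
The topmost 1 is at position 12 (since 2^12 = 4096 ≤ 7996 < 8192).

12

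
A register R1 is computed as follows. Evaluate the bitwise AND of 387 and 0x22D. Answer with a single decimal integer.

387 = 0110000011
0x22D = 1000101101
AND → 0000000001 = 1

1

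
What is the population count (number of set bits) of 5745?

5745 = 1011001110001
Count the 1s: 1 + 1 + 1 + 1 + 1 + 1 + 1 = 7

7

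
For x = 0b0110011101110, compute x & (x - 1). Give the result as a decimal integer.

3308

x = 110011101110 = 3310
x - 1 = 110011101101
AND   = 110011101100 = 3308
(x & (x - 1) clears the lowest set bit of x.)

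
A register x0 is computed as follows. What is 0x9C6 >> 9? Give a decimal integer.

0x9C6 = 100111000110
shift right by 9 → 000000000100 = 4
(equivalently, floor(2502 / 512))

4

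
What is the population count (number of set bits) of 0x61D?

0x61D = 11000011101
Count the 1s: 1 + 1 + 1 + 1 + 1 + 1 = 6

6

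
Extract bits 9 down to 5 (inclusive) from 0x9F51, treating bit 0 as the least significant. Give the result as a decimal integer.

26

v = 1001111101010001
Shift right by 5: 10011111010
Mask low 5 bits: 11010 = 26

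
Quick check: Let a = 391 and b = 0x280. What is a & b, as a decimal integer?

391 = 0110000111
0x280 = 1010000000
AND → 0010000000 = 128

128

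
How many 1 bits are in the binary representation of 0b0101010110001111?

n = 101010110001111
Count the 1s: 1 + 1 + 1 + 1 + 1 + 1 + 1 + 1 + 1 = 9

9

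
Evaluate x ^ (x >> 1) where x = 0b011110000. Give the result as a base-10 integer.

x = 11110000 = 240
x>>1 = 01111000
XOR  = 10001000 = 136
(x ^ (x >> 1) gives the standard binary-reflected Gray code of x.)

136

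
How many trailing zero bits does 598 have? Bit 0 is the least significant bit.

1

598 = 1001010110
Trailing zeros: 1, so the lowest set bit is bit 1 (value 2).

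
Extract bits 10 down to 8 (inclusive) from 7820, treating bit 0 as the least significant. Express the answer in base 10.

6

v = 1111010001100
Shift right by 8: 11110
Mask low 3 bits: 110 = 6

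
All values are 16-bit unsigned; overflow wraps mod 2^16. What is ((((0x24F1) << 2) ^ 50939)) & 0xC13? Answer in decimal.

0x24F1 = 0010010011110001
→ << 2 (mod 2^16) → 1001001111000100 = 37828
50939 = 1100011011111011
→ ^ → 0101010100111111 = 21823
0xC13 = 0000110000010011
→ & → 0000010000010011 = 1043

1043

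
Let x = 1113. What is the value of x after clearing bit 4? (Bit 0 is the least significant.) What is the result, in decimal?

x = 10001011001
bit 4 is currently 1; clear it via x & ~(1 << 4) = x & ~16
→ 10001001001 = 1097

1097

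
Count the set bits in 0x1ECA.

0x1ECA = 1111011001010
Count the 1s: 1 + 1 + 1 + 1 + 1 + 1 + 1 + 1 = 8

8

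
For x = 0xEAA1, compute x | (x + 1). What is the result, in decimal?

60067

x = 1110101010100001 = 60065
x + 1 = 1110101010100010
OR    = 1110101010100011 = 60067
(x | (x + 1) sets the lowest cleared bit.)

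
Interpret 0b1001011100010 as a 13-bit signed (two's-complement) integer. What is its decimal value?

pattern = 1001011100010 (MSB is 1 ⇒ negative)
Invert: 0110100011101, add 1 → 0110100011110 = 3358, so the value is -3358.
(Equivalently: 4834 - 2^13 = 4834 - 8192 = -3358.)

-3358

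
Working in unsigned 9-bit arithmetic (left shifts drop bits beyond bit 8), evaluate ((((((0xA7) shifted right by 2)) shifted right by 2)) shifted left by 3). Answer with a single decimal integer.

80

0xA7 = 010100111
→ shifted right by 2 → 000101001 = 41
→ shifted right by 2 → 000001010 = 10
→ shifted left by 3 (mod 2^9) → 001010000 = 80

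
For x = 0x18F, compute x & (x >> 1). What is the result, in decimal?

x = 110001111 = 399
x>>1 = 011000111
AND  = 010000111 = 135
(x & (x >> 1) has a 1 wherever x has two consecutive 1 bits.)

135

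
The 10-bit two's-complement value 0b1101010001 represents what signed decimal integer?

pattern = 1101010001 (MSB is 1 ⇒ negative)
Invert: 0010101110, add 1 → 0010101111 = 175, so the value is -175.
(Equivalently: 849 - 2^10 = 849 - 1024 = -175.)

-175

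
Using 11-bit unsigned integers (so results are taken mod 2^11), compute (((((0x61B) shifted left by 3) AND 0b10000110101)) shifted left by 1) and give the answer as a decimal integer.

32

0x61B = 11000011011
→ shifted left by 3 (mod 2^11) → 00011011000 = 216
0b10000110101 = 10000110101
→ AND → 00000010000 = 16
→ shifted left by 1 (mod 2^11) → 00000100000 = 32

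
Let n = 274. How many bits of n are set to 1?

274 = 100010010
Count the 1s: 1 + 1 + 1 = 3

3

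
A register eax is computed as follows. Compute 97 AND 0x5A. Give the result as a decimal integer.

64

97 = 1100001
0x5A = 1011010
AND → 1000000 = 64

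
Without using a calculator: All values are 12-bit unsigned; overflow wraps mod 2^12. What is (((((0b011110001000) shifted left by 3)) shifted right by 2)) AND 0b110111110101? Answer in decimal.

0b011110001000 = 011110001000
→ shifted left by 3 (mod 2^12) → 110001000000 = 3136
→ shifted right by 2 → 001100010000 = 784
0b110111110101 = 110111110101
→ AND → 000100010000 = 272

272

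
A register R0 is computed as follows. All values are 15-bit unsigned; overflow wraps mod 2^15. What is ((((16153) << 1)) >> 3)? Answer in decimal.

16153 = 011111100011001
→ << 1 (mod 2^15) → 111111000110010 = 32306
→ >> 3 → 000111111000110 = 4038

4038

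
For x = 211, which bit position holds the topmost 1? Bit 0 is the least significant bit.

7

211 = 11010011
The topmost 1 is at position 7 (since 2^7 = 128 ≤ 211 < 256).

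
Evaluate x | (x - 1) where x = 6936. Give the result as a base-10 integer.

6943

x = 1101100011000 = 6936
x - 1 = 1101100010111
OR    = 1101100011111 = 6943
(x | (x - 1) sets all bits below the lowest set bit.)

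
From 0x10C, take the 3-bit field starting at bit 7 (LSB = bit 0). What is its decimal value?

v = 0100001100
Shift right by 7: 010
Mask low 3 bits: 010 = 2

2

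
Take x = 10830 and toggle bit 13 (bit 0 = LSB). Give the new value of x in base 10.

2638

x = 10101001001110
bit 13 is currently 1; toggle it via x ^ (1 << 13) = x ^ 8192
→ 00101001001110 = 2638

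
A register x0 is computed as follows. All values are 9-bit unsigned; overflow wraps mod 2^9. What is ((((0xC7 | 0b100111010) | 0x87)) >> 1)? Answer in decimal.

0xC7 = 011000111
0b100111010 = 100111010
→ | → 111111111 = 511
0x87 = 010000111
→ | → 111111111 = 511
→ >> 1 → 011111111 = 255

255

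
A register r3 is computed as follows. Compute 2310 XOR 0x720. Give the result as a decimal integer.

3622

2310 = 100100000110
0x720 = 011100100000
XOR → 111000100110 = 3622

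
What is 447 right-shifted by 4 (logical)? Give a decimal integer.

27

447 = 110111111
shift right by 4 → 000011011 = 27
(equivalently, floor(447 / 16))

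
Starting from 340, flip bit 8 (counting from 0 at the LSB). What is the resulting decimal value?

84

x = 000101010100
bit 8 is currently 1; toggle it via x ^ (1 << 8) = x ^ 256
→ 000001010100 = 84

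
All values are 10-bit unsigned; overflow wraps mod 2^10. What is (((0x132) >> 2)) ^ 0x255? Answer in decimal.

0x132 = 0100110010
→ >> 2 → 0001001100 = 76
0x255 = 1001010101
→ ^ → 1000011001 = 537

537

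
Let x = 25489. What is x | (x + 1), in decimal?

25491

x = 110001110010001 = 25489
x + 1 = 110001110010010
OR    = 110001110010011 = 25491
(x | (x + 1) sets the lowest cleared bit.)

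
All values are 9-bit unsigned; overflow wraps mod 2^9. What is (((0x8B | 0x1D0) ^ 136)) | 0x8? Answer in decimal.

0x8B = 010001011
0x1D0 = 111010000
→ | → 111011011 = 475
136 = 010001000
→ ^ → 101010011 = 339
0x8 = 000001000
→ | → 101011011 = 347

347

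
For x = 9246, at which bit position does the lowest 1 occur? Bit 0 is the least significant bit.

9246 = 10010000011110
Trailing zeros: 1, so the lowest set bit is bit 1 (value 2).

1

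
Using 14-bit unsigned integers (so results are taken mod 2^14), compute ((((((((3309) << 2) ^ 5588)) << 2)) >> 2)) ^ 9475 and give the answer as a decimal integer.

3309 = 00110011101101
→ << 2 (mod 2^14) → 11001110110100 = 13236
5588 = 01010111010100
→ ^ → 10011001100000 = 9824
→ << 2 (mod 2^14) → 01100110000000 = 6528
→ >> 2 → 00011001100000 = 1632
9475 = 10010100000011
→ ^ → 10001101100011 = 9059

9059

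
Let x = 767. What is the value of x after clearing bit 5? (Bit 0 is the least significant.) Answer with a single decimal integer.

735

x = 01011111111
bit 5 is currently 1; clear it via x & ~(1 << 5) = x & ~32
→ 01011011111 = 735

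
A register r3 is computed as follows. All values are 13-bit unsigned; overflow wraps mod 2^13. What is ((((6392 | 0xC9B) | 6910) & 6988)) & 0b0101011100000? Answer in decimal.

6392 = 1100011111000
0xC9B = 0110010011011
→ | → 1110011111011 = 7419
6910 = 1101011111110
→ | → 1111011111111 = 7935
6988 = 1101101001100
→ & → 1101001001100 = 6732
0b0101011100000 = 0101011100000
→ & → 0101001000000 = 2624

2624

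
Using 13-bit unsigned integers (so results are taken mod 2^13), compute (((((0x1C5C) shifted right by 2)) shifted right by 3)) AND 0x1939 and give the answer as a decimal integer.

0x1C5C = 1110001011100
→ shifted right by 2 → 0011100010111 = 1815
→ shifted right by 3 → 0000011100010 = 226
0x1939 = 1100100111001
→ AND → 0000000100000 = 32

32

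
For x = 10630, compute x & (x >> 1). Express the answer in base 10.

130

x = 10100110000110 = 10630
x>>1 = 01010011000011
AND  = 00000010000010 = 130
(x & (x >> 1) has a 1 wherever x has two consecutive 1 bits.)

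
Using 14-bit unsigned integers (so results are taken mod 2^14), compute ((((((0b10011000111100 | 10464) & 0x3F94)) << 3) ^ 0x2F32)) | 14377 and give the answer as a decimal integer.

0b10011000111100 = 10011000111100
10464 = 10100011100000
→ | → 10111011111100 = 12028
0x3F94 = 11111110010100
→ & → 10111010010100 = 11924
→ << 3 (mod 2^14) → 11010010100000 = 13472
0x2F32 = 10111100110010
→ ^ → 01101110010010 = 7058
14377 = 11100000101001
→ | → 11101110111011 = 15291

15291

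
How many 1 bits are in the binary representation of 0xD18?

5

0xD18 = 110100011000
Count the 1s: 1 + 1 + 1 + 1 + 1 = 5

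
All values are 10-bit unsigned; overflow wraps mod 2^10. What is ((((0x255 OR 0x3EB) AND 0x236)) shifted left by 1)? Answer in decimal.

108

0x255 = 1001010101
0x3EB = 1111101011
→ OR → 1111111111 = 1023
0x236 = 1000110110
→ AND → 1000110110 = 566
→ shifted left by 1 (mod 2^10) → 0001101100 = 108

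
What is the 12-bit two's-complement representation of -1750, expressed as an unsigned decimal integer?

2346

1750 in 12 bits: 011011010110
Invert: 100100101001
Add 1:  100100101010 = 2346
(Check: 2^12 - 1750 = 4096 - 1750 = 2346.)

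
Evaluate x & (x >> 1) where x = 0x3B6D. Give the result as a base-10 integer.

x = 11101101101101 = 15213
x>>1 = 01110110110110
AND  = 01100100100100 = 6436
(x & (x >> 1) has a 1 wherever x has two consecutive 1 bits.)

6436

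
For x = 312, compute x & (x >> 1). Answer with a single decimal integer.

24

x = 100111000 = 312
x>>1 = 010011100
AND  = 000011000 = 24
(x & (x >> 1) has a 1 wherever x has two consecutive 1 bits.)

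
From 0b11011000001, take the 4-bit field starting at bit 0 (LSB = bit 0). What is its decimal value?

v = 11011000001
Shift right by 0: 11011000001
Mask low 4 bits: 0001 = 1

1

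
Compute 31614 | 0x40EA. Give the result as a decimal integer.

31742

31614 = 111101101111110
0x40EA = 100000011101010
 OR → 111101111111110 = 31742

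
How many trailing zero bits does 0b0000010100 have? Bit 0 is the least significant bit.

2

0b0000010100 = 10100
Trailing zeros: 2, so the lowest set bit is bit 2 (value 4).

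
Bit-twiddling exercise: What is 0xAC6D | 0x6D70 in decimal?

60797

0xAC6D = 1010110001101101
0x6D70 = 0110110101110000
 OR → 1110110101111101 = 60797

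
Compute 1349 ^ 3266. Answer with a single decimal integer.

2439

1349 = 010101000101
3266 = 110011000010
XOR → 100110000111 = 2439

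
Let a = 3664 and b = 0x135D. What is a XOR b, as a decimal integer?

7437

3664 = 0111001010000
0x135D = 1001101011101
XOR → 1110100001101 = 7437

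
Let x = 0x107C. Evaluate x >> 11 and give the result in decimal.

2

0x107C = 1000001111100
shift right by 11 → 0000000000010 = 2
(equivalently, floor(4220 / 2048))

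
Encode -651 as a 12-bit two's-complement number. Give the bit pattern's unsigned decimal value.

651 in 12 bits: 001010001011
Invert: 110101110100
Add 1:  110101110101 = 3445
(Check: 2^12 - 651 = 4096 - 651 = 3445.)

3445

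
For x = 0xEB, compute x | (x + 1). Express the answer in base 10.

x = 11101011 = 235
x + 1 = 11101100
OR    = 11101111 = 239
(x | (x + 1) sets the lowest cleared bit.)

239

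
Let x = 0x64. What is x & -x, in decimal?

x = 1100100 = 100
-x (two's complement) = …0011100
AND   = 0000100 = 4
(x & -x isolates the lowest set bit of x.)

4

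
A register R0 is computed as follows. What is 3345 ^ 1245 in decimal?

2508

3345 = 110100010001
1245 = 010011011101
XOR → 100111001100 = 2508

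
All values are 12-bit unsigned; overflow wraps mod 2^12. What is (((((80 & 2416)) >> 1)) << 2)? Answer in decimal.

160

80 = 000001010000
2416 = 100101110000
→ & → 000001010000 = 80
→ >> 1 → 000000101000 = 40
→ << 2 (mod 2^12) → 000010100000 = 160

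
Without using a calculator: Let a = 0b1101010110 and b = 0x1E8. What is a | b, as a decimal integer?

1022

a = 1101010110
0x1E8 = 0111101000
 OR → 1111111110 = 1022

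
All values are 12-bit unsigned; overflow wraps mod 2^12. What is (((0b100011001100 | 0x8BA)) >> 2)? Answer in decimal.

0b100011001100 = 100011001100
0x8BA = 100010111010
→ | → 100011111110 = 2302
→ >> 2 → 001000111111 = 575

575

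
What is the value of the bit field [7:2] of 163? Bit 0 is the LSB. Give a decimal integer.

v = 10100011
Shift right by 2: 101000
Mask low 6 bits: 101000 = 40

40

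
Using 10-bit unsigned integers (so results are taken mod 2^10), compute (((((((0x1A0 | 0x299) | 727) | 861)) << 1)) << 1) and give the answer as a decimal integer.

1020

0x1A0 = 0110100000
0x299 = 1010011001
→ | → 1110111001 = 953
727 = 1011010111
→ | → 1111111111 = 1023
861 = 1101011101
→ | → 1111111111 = 1023
→ << 1 (mod 2^10) → 1111111110 = 1022
→ << 1 (mod 2^10) → 1111111100 = 1020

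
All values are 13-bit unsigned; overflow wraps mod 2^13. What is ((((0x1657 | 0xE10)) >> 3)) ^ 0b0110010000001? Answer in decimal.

3915

0x1657 = 1011001010111
0xE10 = 0111000010000
→ | → 1111001010111 = 7767
→ >> 3 → 0001111001010 = 970
0b0110010000001 = 0110010000001
→ ^ → 0111101001011 = 3915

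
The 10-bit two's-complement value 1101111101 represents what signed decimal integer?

pattern = 1101111101 (MSB is 1 ⇒ negative)
Invert: 0010000010, add 1 → 0010000011 = 131, so the value is -131.
(Equivalently: 893 - 2^10 = 893 - 1024 = -131.)

-131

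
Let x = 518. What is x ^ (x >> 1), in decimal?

773

x = 1000000110 = 518
x>>1 = 0100000011
XOR  = 1100000101 = 773
(x ^ (x >> 1) gives the standard binary-reflected Gray code of x.)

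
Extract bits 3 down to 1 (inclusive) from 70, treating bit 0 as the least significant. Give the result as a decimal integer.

v = 0000001000110
Shift right by 1: 000000100011
Mask low 3 bits: 011 = 3

3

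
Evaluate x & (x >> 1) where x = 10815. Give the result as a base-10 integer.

31

x = 10101000111111 = 10815
x>>1 = 01010100011111
AND  = 00000000011111 = 31
(x & (x >> 1) has a 1 wherever x has two consecutive 1 bits.)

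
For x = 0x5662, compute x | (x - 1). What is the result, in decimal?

x = 101011001100010 = 22114
x - 1 = 101011001100001
OR    = 101011001100011 = 22115
(x | (x - 1) sets all bits below the lowest set bit.)

22115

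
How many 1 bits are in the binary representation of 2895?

2895 = 101101001111
Count the 1s: 1 + 1 + 1 + 1 + 1 + 1 + 1 + 1 = 8

8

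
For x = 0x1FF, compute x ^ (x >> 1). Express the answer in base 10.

256

x = 111111111 = 511
x>>1 = 011111111
XOR  = 100000000 = 256
(x ^ (x >> 1) gives the standard binary-reflected Gray code of x.)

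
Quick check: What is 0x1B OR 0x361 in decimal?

0x1B = 0000011011
0x361 = 1101100001
 OR → 1101111011 = 891

891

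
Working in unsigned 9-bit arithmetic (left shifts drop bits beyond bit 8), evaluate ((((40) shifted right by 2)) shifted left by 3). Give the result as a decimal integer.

80

40 = 000101000
→ shifted right by 2 → 000001010 = 10
→ shifted left by 3 (mod 2^9) → 001010000 = 80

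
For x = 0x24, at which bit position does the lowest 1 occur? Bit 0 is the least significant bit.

0x24 = 100100
Trailing zeros: 2, so the lowest set bit is bit 2 (value 4).

2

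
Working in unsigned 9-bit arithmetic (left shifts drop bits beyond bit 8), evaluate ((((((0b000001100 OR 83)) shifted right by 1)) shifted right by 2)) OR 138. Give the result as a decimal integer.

139

0b000001100 = 000001100
83 = 001010011
→ OR → 001011111 = 95
→ shifted right by 1 → 000101111 = 47
→ shifted right by 2 → 000001011 = 11
138 = 010001010
→ OR → 010001011 = 139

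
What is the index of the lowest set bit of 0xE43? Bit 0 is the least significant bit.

0xE43 = 111001000011
Trailing zeros: 0, so the lowest set bit is bit 0 (value 1).

0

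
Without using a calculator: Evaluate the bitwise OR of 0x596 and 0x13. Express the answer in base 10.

0x596 = 10110010110
0x13 = 00000010011
 OR → 10110010111 = 1431

1431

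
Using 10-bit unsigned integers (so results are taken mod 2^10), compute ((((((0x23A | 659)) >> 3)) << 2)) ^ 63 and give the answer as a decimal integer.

355

0x23A = 1000111010
659 = 1010010011
→ | → 1010111011 = 699
→ >> 3 → 0001010111 = 87
→ << 2 (mod 2^10) → 0101011100 = 348
63 = 0000111111
→ ^ → 0101100011 = 355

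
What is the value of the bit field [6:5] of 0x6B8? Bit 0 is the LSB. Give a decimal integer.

v = 11010111000
Shift right by 5: 110101
Mask low 2 bits: 01 = 1

1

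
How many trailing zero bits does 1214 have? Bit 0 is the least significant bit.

1214 = 10010111110
Trailing zeros: 1, so the lowest set bit is bit 1 (value 2).

1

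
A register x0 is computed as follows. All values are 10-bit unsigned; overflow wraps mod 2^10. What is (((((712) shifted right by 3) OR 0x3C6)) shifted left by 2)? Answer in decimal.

712 = 1011001000
→ shifted right by 3 → 0001011001 = 89
0x3C6 = 1111000110
→ OR → 1111011111 = 991
→ shifted left by 2 (mod 2^10) → 1101111100 = 892

892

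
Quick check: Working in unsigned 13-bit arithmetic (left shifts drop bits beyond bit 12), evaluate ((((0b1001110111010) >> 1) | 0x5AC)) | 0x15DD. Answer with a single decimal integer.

0b1001110111010 = 1001110111010
→ >> 1 → 0100111011101 = 2525
0x5AC = 0010110101100
→ | → 0110111111101 = 3581
0x15DD = 1010111011101
→ | → 1110111111101 = 7677

7677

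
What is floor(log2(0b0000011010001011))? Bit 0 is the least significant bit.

10

0b0000011010001011 = 11010001011
The topmost 1 is at position 10 (since 2^10 = 1024 ≤ 1675 < 2048).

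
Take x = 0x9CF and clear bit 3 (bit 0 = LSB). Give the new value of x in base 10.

x = 100111001111
bit 3 is currently 1; clear it via x & ~(1 << 3) = x & ~8
→ 100111000111 = 2503

2503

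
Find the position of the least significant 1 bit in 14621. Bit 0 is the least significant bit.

14621 = 11100100011101
Trailing zeros: 0, so the lowest set bit is bit 0 (value 1).

0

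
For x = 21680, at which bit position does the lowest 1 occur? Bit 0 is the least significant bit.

4

21680 = 101010010110000
Trailing zeros: 4, so the lowest set bit is bit 4 (value 16).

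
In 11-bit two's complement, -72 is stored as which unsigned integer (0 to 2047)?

72 in 11 bits: 00001001000
Invert: 11110110111
Add 1:  11110111000 = 1976
(Check: 2^11 - 72 = 2048 - 72 = 1976.)

1976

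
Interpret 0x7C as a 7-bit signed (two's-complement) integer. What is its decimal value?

-4

pattern = 1111100 (MSB is 1 ⇒ negative)
Invert: 0000011, add 1 → 0000100 = 4, so the value is -4.
(Equivalently: 124 - 2^7 = 124 - 128 = -4.)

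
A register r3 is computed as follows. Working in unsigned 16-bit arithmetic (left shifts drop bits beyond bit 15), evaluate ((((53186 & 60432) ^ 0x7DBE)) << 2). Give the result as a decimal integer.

53186 = 1100111111000010
60432 = 1110110000010000
→ & → 1100110000000000 = 52224
0x7DBE = 0111110110111110
→ ^ → 1011000110111110 = 45502
→ << 2 (mod 2^16) → 1100011011111000 = 50936

50936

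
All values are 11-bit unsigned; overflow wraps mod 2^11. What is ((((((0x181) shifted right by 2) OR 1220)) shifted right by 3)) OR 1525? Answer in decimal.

1533

0x181 = 00110000001
→ shifted right by 2 → 00001100000 = 96
1220 = 10011000100
→ OR → 10011100100 = 1252
→ shifted right by 3 → 00010011100 = 156
1525 = 10111110101
→ OR → 10111111101 = 1533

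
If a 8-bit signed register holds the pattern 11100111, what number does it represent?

pattern = 11100111 (MSB is 1 ⇒ negative)
Invert: 00011000, add 1 → 00011001 = 25, so the value is -25.
(Equivalently: 231 - 2^8 = 231 - 256 = -25.)

-25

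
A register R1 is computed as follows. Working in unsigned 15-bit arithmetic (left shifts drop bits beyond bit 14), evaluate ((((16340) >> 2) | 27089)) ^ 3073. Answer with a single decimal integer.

16340 = 011111111010100
→ >> 2 → 000111111110101 = 4085
27089 = 110100111010001
→ | → 110111111110101 = 28661
3073 = 000110000000001
→ ^ → 110001111110100 = 25588

25588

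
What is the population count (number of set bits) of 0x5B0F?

9

0x5B0F = 101101100001111
Count the 1s: 1 + 1 + 1 + 1 + 1 + 1 + 1 + 1 + 1 = 9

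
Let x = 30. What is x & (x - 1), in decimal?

x = 11110 = 30
x - 1 = 11101
AND   = 11100 = 28
(x & (x - 1) clears the lowest set bit of x.)

28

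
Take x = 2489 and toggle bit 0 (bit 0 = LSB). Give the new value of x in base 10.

2488

x = 100110111001
bit 0 is currently 1; toggle it via x ^ (1 << 0) = x ^ 1
→ 100110111000 = 2488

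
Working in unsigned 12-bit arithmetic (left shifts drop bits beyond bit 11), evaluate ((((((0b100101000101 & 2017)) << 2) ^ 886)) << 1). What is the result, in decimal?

3300

0b100101000101 = 100101000101
2017 = 011111100001
→ & → 000101000001 = 321
→ << 2 (mod 2^12) → 010100000100 = 1284
886 = 001101110110
→ ^ → 011001110010 = 1650
→ << 1 (mod 2^12) → 110011100100 = 3300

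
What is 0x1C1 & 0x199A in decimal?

0x1C1 = 0000111000001
0x199A = 1100110011010
AND → 0000110000000 = 384

384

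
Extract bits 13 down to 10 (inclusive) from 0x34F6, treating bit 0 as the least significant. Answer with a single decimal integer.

v = 11010011110110
Shift right by 10: 1101
Mask low 4 bits: 1101 = 13

13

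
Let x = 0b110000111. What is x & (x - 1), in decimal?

390

x = 110000111 = 391
x - 1 = 110000110
AND   = 110000110 = 390
(x & (x - 1) clears the lowest set bit of x.)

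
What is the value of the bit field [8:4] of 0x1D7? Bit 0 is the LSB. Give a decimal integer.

v = 111010111
Shift right by 4: 11101
Mask low 5 bits: 11101 = 29

29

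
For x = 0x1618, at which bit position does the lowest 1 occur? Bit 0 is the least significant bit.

3

0x1618 = 1011000011000
Trailing zeros: 3, so the lowest set bit is bit 3 (value 8).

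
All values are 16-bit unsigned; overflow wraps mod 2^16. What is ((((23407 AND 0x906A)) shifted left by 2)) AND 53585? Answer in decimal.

23407 = 0101101101101111
0x906A = 1001000001101010
→ AND → 0001000001101010 = 4202
→ shifted left by 2 (mod 2^16) → 0100000110101000 = 16808
53585 = 1101000101010001
→ AND → 0100000100000000 = 16640

16640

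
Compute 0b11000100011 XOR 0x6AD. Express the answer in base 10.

142

a = 11000100011
0x6AD = 11010101101
XOR → 00010001110 = 142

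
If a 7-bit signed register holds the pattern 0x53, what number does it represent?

-45

pattern = 1010011 (MSB is 1 ⇒ negative)
Invert: 0101100, add 1 → 0101101 = 45, so the value is -45.
(Equivalently: 83 - 2^7 = 83 - 128 = -45.)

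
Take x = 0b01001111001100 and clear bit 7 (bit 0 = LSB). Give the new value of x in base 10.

4940

x = 01001111001100
bit 7 is currently 1; clear it via x & ~(1 << 7) = x & ~128
→ 01001101001100 = 4940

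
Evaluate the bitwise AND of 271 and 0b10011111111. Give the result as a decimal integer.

271 = 00100001111
b = 10011111111
AND → 00000001111 = 15

15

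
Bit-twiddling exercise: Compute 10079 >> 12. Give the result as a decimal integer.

10079 = 10011101011111
shift right by 12 → 00000000000010 = 2
(equivalently, floor(10079 / 4096))

2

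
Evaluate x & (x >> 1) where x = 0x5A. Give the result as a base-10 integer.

8

x = 1011010 = 90
x>>1 = 0101101
AND  = 0001000 = 8
(x & (x >> 1) has a 1 wherever x has two consecutive 1 bits.)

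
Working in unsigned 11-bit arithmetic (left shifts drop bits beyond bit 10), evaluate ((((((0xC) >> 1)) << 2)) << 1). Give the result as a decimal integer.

0xC = 00000001100
→ >> 1 → 00000000110 = 6
→ << 2 (mod 2^11) → 00000011000 = 24
→ << 1 (mod 2^11) → 00000110000 = 48

48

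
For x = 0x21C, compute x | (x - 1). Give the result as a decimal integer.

x = 1000011100 = 540
x - 1 = 1000011011
OR    = 1000011111 = 543
(x | (x - 1) sets all bits below the lowest set bit.)

543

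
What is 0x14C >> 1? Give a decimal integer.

166

0x14C = 101001100
shift right by 1 → 010100110 = 166
(equivalently, floor(332 / 2))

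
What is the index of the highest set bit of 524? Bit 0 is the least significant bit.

9

524 = 1000001100
The topmost 1 is at position 9 (since 2^9 = 512 ≤ 524 < 1024).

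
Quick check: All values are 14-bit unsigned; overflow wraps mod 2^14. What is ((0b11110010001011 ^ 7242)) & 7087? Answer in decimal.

0b11110010001011 = 11110010001011
7242 = 01110001001010
→ ^ → 10000011000001 = 8385
7087 = 01101110101111
→ & → 00000010000001 = 129

129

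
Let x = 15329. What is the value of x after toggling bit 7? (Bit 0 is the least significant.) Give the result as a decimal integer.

x = 11101111100001
bit 7 is currently 1; toggle it via x ^ (1 << 7) = x ^ 128
→ 11101101100001 = 15201

15201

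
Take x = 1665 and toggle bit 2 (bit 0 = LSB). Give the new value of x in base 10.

1669

x = 11010000001
bit 2 is currently 0; toggle it via x ^ (1 << 2) = x ^ 4
→ 11010000101 = 1669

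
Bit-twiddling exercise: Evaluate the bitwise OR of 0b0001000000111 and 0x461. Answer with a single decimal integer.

1639

a = 01000000111
0x461 = 10001100001
 OR → 11001100111 = 1639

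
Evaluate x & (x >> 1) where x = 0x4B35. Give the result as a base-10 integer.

272

x = 100101100110101 = 19253
x>>1 = 010010110011010
AND  = 000000100010000 = 272
(x & (x >> 1) has a 1 wherever x has two consecutive 1 bits.)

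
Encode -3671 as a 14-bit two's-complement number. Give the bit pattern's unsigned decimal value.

12713

3671 in 14 bits: 00111001010111
Invert: 11000110101000
Add 1:  11000110101001 = 12713
(Check: 2^14 - 3671 = 16384 - 3671 = 12713.)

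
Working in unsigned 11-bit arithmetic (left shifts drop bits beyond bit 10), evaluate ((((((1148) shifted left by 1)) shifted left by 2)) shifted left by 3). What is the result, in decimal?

1792

1148 = 10001111100
→ shifted left by 1 (mod 2^11) → 00011111000 = 248
→ shifted left by 2 (mod 2^11) → 01111100000 = 992
→ shifted left by 3 (mod 2^11) → 11100000000 = 1792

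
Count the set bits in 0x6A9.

6

0x6A9 = 11010101001
Count the 1s: 1 + 1 + 1 + 1 + 1 + 1 = 6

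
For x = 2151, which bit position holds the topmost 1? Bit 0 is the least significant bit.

2151 = 100001100111
The topmost 1 is at position 11 (since 2^11 = 2048 ≤ 2151 < 4096).

11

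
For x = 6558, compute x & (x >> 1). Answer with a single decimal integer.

x = 1100110011110 = 6558
x>>1 = 0110011001111
AND  = 0100010001110 = 2190
(x & (x >> 1) has a 1 wherever x has two consecutive 1 bits.)

2190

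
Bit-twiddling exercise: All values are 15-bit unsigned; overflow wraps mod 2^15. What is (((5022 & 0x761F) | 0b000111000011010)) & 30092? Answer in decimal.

5022 = 001001110011110
0x761F = 111011000011111
→ & → 001001000011110 = 4638
0b000111000011010 = 000111000011010
→ | → 001111000011110 = 7710
30092 = 111010110001100
→ & → 001010000001100 = 5132

5132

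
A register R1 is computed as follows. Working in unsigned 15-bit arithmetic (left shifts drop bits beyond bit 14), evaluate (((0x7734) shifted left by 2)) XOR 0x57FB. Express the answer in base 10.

0x7734 = 111011100110100
→ shifted left by 2 (mod 2^15) → 101110011010000 = 23760
0x57FB = 101011111111011
→ XOR → 000101100101011 = 2859

2859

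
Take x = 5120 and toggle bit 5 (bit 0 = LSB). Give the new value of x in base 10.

x = 1010000000000
bit 5 is currently 0; toggle it via x ^ (1 << 5) = x ^ 32
→ 1010000100000 = 5152

5152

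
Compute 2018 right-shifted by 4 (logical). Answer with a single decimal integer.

2018 = 11111100010
shift right by 4 → 00001111110 = 126
(equivalently, floor(2018 / 16))

126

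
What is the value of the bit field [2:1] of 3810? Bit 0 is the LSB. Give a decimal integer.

1

v = 111011100010
Shift right by 1: 11101110001
Mask low 2 bits: 01 = 1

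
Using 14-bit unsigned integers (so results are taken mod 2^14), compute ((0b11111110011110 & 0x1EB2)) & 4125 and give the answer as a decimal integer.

0b11111110011110 = 11111110011110
0x1EB2 = 01111010110010
→ & → 01111010010010 = 7826
4125 = 01000000011101
→ & → 01000000010000 = 4112

4112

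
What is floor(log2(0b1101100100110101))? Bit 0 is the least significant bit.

0b1101100100110101 = 1101100100110101
The topmost 1 is at position 15 (since 2^15 = 32768 ≤ 55605 < 65536).

15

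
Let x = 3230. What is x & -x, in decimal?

2

x = 110010011110 = 3230
-x (two's complement) = …001101100010
AND   = 000000000010 = 2
(x & -x isolates the lowest set bit of x.)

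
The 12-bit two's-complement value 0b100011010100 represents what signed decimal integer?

pattern = 100011010100 (MSB is 1 ⇒ negative)
Invert: 011100101011, add 1 → 011100101100 = 1836, so the value is -1836.
(Equivalently: 2260 - 2^12 = 2260 - 4096 = -1836.)

-1836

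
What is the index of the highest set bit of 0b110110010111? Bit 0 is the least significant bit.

11

0b110110010111 = 110110010111
The topmost 1 is at position 11 (since 2^11 = 2048 ≤ 3479 < 4096).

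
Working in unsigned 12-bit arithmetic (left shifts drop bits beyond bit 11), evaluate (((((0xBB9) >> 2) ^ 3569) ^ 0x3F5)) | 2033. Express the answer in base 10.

4091

0xBB9 = 101110111001
→ >> 2 → 001011101110 = 750
3569 = 110111110001
→ ^ → 111100011111 = 3871
0x3F5 = 001111110101
→ ^ → 110011101010 = 3306
2033 = 011111110001
→ | → 111111111011 = 4091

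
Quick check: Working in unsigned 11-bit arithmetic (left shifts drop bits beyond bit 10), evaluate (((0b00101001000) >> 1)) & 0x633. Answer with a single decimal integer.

0b00101001000 = 00101001000
→ >> 1 → 00010100100 = 164
0x633 = 11000110011
→ & → 00000100000 = 32

32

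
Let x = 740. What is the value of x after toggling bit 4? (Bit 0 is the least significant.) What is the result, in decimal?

x = 1011100100
bit 4 is currently 0; toggle it via x ^ (1 << 4) = x ^ 16
→ 1011110100 = 756

756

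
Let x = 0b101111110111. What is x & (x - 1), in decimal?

x = 101111110111 = 3063
x - 1 = 101111110110
AND   = 101111110110 = 3062
(x & (x - 1) clears the lowest set bit of x.)

3062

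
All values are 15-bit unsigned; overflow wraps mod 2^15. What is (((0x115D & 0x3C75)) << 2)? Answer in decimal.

16724

0x115D = 001000101011101
0x3C75 = 011110001110101
→ & → 001000001010101 = 4181
→ << 2 (mod 2^15) → 100000101010100 = 16724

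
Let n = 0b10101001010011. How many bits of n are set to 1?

7

n = 10101001010011
Count the 1s: 1 + 1 + 1 + 1 + 1 + 1 + 1 = 7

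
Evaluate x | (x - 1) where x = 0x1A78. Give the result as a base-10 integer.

x = 1101001111000 = 6776
x - 1 = 1101001110111
OR    = 1101001111111 = 6783
(x | (x - 1) sets all bits below the lowest set bit.)

6783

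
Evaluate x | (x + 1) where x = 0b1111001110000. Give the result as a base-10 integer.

7793

x = 1111001110000 = 7792
x + 1 = 1111001110001
OR    = 1111001110001 = 7793
(x | (x + 1) sets the lowest cleared bit.)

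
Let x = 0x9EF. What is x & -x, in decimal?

x = 100111101111 = 2543
-x (two's complement) = …011000010001
AND   = 000000000001 = 1
(x & -x isolates the lowest set bit of x.)

1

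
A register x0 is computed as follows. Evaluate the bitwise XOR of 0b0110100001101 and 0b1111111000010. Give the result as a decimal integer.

a = 0110100001101
b = 1111111000010
XOR → 1001011001111 = 4815

4815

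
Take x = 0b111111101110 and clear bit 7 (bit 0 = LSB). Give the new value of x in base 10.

3950

x = 111111101110
bit 7 is currently 1; clear it via x & ~(1 << 7) = x & ~128
→ 111101101110 = 3950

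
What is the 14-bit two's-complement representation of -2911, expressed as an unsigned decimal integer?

13473

2911 in 14 bits: 00101101011111
Invert: 11010010100000
Add 1:  11010010100001 = 13473
(Check: 2^14 - 2911 = 16384 - 2911 = 13473.)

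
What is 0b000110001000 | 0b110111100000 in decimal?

3560

a = 000110001000
b = 110111100000
 OR → 110111101000 = 3560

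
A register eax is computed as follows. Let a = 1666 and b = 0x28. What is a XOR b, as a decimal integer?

1706

1666 = 11010000010
0x28 = 00000101000
XOR → 11010101010 = 1706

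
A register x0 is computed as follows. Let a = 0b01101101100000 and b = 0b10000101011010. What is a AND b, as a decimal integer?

a = 01101101100000
b = 10000101011010
AND → 00000101000000 = 320

320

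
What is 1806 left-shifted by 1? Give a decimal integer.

1806 = 011100001110
shift left by 1 → 111000011100 = 3612
(equivalently, 1806 × 2^1 = 1806 × 2)

3612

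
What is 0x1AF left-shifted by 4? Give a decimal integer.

6896

0x1AF = 0000110101111
shift left by 4 → 1101011110000 = 6896
(equivalently, 431 × 2^4 = 431 × 16)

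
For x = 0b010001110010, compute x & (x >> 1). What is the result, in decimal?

48

x = 10001110010 = 1138
x>>1 = 01000111001
AND  = 00000110000 = 48
(x & (x >> 1) has a 1 wherever x has two consecutive 1 bits.)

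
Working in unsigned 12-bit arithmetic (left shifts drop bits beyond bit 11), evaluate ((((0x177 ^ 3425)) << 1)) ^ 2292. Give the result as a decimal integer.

0x177 = 000101110111
3425 = 110101100001
→ ^ → 110000010110 = 3094
→ << 1 (mod 2^12) → 100000101100 = 2092
2292 = 100011110100
→ ^ → 000011011000 = 216

216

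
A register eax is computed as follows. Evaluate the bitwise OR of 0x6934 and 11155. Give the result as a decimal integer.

27575

0x6934 = 110100100110100
11155 = 010101110010011
 OR → 110101110110111 = 27575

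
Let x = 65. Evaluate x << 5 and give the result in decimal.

2080

65 = 000001000001
shift left by 5 → 100000100000 = 2080
(equivalently, 65 × 2^5 = 65 × 32)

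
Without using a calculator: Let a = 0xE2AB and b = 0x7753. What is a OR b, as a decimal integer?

63483

0xE2AB = 1110001010101011
0x7753 = 0111011101010011
 OR → 1111011111111011 = 63483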